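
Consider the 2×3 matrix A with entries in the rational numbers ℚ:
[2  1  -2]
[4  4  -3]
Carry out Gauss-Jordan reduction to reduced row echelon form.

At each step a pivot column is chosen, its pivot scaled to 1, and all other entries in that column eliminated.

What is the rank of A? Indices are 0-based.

step 1: normalize row 0 (÷2) = (1, 1/2, -1)
  row 1: subtract 4×row0 = (0, 2, 1)
step 2: normalize row 1 (÷2) = (0, 1, 1/2)
  row 0: subtract 1/2×row1 = (1, 0, -5/4)

rank = 2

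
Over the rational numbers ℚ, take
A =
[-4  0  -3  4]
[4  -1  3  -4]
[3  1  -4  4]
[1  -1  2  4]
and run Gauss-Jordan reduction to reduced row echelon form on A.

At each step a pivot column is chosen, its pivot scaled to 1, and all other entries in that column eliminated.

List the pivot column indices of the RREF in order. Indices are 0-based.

step 1: normalize row 0 (÷-4) = (1, 0, 3/4, -1)
  row 1: subtract 4×row0 = (0, -1, 0, 0)
  row 2: subtract 3×row0 = (0, 1, -25/4, 7)
  row 3: subtract 1×row0 = (0, -1, 5/4, 5)
step 2: normalize row 1 (÷-1) = (0, 1, 0, 0)
  row 2: subtract 1×row1 = (0, 0, -25/4, 7)
  row 3: subtract -1×row1 = (0, 0, 5/4, 5)
step 3: normalize row 2 (÷-25/4) = (0, 0, 1, -28/25)
  row 0: subtract 3/4×row2 = (1, 0, 0, -4/25)
  row 3: subtract 5/4×row2 = (0, 0, 0, 32/5)
step 4: normalize row 3 (÷32/5) = (0, 0, 0, 1)
  row 0: subtract -4/25×row3 = (1, 0, 0, 0)
  row 2: subtract -28/25×row3 = (0, 0, 1, 0)

pivot columns: 0, 1, 2, 3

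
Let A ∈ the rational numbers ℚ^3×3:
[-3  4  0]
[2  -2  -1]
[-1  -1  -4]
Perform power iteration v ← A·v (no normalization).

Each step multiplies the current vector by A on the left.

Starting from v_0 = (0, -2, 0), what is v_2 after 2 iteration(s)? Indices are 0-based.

v_0 = (0, -2, 0).
v_1 = A·v_0 = (-8, 4, 2).
v_2 = A·v_1 = (40, -26, -4).

v_2 = (40, -26, -4)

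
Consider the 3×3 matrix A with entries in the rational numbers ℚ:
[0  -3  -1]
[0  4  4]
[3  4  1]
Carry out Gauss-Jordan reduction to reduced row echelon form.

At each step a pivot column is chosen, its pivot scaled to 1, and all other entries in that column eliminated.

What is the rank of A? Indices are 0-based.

step 1: exchange rows 0,2
step 1: normalize row 0 (÷3) = (1, 4/3, 1/3)
step 2: normalize row 1 (÷4) = (0, 1, 1)
  row 0: subtract 4/3×row1 = (1, 0, -1)
  row 2: subtract -3×row1 = (0, 0, 2)
step 3: normalize row 2 (÷2) = (0, 0, 1)
  row 0: subtract -1×row2 = (1, 0, 0)
  row 1: subtract 1×row2 = (0, 1, 0)

rank = 3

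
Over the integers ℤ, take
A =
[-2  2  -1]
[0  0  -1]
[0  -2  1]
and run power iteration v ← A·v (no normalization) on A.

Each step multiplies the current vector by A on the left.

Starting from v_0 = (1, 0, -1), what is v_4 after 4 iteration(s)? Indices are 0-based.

v_0 = (1, 0, -1).
v_1 = A·v_0 = (-1, 1, -1).
v_2 = A·v_1 = (5, 1, -3).
v_3 = A·v_2 = (-5, 3, -5).
v_4 = A·v_3 = (21, 5, -11).

v_4 = (21, 5, -11)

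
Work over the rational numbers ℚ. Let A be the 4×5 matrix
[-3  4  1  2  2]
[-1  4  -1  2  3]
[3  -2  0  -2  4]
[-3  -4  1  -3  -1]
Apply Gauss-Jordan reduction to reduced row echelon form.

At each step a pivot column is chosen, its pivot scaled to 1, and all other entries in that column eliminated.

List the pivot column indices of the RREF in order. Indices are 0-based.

pivot columns: 0, 1, 2, 3

step 1: normalize row 0 (÷-3) = (1, -4/3, -1/3, -2/3, -2/3)
  row 1: subtract -1×row0 = (0, 8/3, -4/3, 4/3, 7/3)
  row 2: subtract 3×row0 = (0, 2, 1, 0, 6)
  row 3: subtract -3×row0 = (0, -8, 0, -5, -3)
step 2: normalize row 1 (÷8/3) = (0, 1, -1/2, 1/2, 7/8)
  row 0: subtract -4/3×row1 = (1, 0, -1, 0, 1/2)
  row 2: subtract 2×row1 = (0, 0, 2, -1, 17/4)
  row 3: subtract -8×row1 = (0, 0, -4, -1, 4)
step 3: normalize row 2 (÷2) = (0, 0, 1, -1/2, 17/8)
  row 0: subtract -1×row2 = (1, 0, 0, -1/2, 21/8)
  row 1: subtract -1/2×row2 = (0, 1, 0, 1/4, 31/16)
  row 3: subtract -4×row2 = (0, 0, 0, -3, 25/2)
step 4: normalize row 3 (÷-3) = (0, 0, 0, 1, -25/6)
  row 0: subtract -1/2×row3 = (1, 0, 0, 0, 13/24)
  row 1: subtract 1/4×row3 = (0, 1, 0, 0, 143/48)
  row 2: subtract -1/2×row3 = (0, 0, 1, 0, 1/24)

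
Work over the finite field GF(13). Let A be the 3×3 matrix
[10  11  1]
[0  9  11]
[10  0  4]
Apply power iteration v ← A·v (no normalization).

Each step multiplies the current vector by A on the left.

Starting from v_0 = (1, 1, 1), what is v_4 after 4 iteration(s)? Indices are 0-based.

v_0 = (1, 1, 1).
v_1 = A·v_0 = (9, 7, 1).
v_2 = A·v_1 = (12, 9, 3).
v_3 = A·v_2 = (1, 10, 2).
v_4 = A·v_3 = (5, 8, 5).

v_4 = (5, 8, 5)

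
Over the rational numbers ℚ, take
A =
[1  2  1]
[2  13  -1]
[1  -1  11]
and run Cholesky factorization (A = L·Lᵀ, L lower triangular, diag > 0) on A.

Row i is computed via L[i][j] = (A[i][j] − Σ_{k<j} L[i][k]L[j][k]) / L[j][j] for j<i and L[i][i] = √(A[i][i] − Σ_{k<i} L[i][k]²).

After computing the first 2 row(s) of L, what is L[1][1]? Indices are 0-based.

Step 1: L[0][0] = √(1) = 1.
  L[1][0] = (2) / L[0][0] = 2.
Step 2: L[1][1] = √(9) = 3.

L[1][1] = 3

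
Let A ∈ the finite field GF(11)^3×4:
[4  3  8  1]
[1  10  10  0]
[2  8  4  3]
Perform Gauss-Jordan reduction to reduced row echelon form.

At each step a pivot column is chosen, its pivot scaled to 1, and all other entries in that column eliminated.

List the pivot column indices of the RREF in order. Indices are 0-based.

pivot columns: 0, 1, 2

[1] R0 /= 4  ⇒  (1, 9, 2, 3)
     R1 -= 1·R0  ⇒  (0, 1, 8, 8)
     R2 -= 2·R0  ⇒  (0, 1, 0, 8)
[2] R1 /= 1  ⇒  (0, 1, 8, 8)
     R0 -= 9·R1  ⇒  (1, 0, 7, 8)
     R2 -= 1·R1  ⇒  (0, 0, 3, 0)
[3] R2 /= 3  ⇒  (0, 0, 1, 0)
     R0 -= 7·R2  ⇒  (1, 0, 0, 8)
     R1 -= 8·R2  ⇒  (0, 1, 0, 8)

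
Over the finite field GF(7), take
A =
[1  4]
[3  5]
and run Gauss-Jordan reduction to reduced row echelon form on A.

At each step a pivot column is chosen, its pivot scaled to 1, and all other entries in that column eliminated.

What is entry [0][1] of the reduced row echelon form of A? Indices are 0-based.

[1] R0 /= 1  ⇒  (1, 4)
     R1 -= 3·R0  ⇒  (0, 0)
column 1 empty below row 1

M[0][1] = 4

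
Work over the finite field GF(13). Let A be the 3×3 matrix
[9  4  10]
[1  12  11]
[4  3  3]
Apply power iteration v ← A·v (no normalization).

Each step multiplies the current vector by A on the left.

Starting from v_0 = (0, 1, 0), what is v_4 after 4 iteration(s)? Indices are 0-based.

v_0 = (0, 1, 0).
v_1 = A·v_0 = (4, 12, 3).
v_2 = A·v_1 = (10, 12, 9).
v_3 = A·v_2 = (7, 6, 12).
v_4 = A·v_3 = (12, 3, 4).

v_4 = (12, 3, 4)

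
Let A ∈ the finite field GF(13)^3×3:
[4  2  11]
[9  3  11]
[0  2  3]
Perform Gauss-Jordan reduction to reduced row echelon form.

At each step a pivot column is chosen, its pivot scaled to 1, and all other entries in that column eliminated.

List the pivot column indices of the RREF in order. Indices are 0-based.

pivot columns: 0, 1, 2

pivot(0,0)=4: scale R0 → (1, 7, 6)
  clear (1,0): R1 −= (9)R0 → (0, 5, 9)
pivot(1,1)=5: scale R1 → (0, 1, 7)
  clear (0,1): R0 −= (7)R1 → (1, 0, 9)
  clear (2,1): R2 −= (2)R1 → (0, 0, 2)
pivot(2,2)=2: scale R2 → (0, 0, 1)
  clear (0,2): R0 −= (9)R2 → (1, 0, 0)
  clear (1,2): R1 −= (7)R2 → (0, 1, 0)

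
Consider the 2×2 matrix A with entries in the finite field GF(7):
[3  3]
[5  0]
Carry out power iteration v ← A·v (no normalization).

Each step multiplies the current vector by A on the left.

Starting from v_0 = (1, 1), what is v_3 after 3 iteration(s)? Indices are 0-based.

v_3 = (0, 4)

v_0 = (1, 1).
v_1 = A·v_0 = (6, 5).
v_2 = A·v_1 = (5, 2).
v_3 = A·v_2 = (0, 4).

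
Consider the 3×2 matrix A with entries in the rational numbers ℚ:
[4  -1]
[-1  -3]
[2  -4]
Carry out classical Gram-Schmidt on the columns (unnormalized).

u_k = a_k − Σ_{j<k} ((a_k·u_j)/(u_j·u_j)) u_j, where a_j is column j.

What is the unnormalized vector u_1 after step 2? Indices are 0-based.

Step 1: u_0 = a_0 = (4, -1, 2).
Step 2: u_1 = a_1 − (-3/7)·u_0 = (5/7, -24/7, -22/7).

u_1 = (5/7, -24/7, -22/7)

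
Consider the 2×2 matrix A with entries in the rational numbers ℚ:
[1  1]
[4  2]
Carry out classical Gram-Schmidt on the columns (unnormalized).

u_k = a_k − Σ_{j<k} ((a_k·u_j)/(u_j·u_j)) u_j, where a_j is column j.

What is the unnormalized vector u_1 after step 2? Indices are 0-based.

Step 1: u_0 = a_0 = (1, 4).
Step 2: u_1 = a_1 − (9/17)·u_0 = (8/17, -2/17).

u_1 = (8/17, -2/17)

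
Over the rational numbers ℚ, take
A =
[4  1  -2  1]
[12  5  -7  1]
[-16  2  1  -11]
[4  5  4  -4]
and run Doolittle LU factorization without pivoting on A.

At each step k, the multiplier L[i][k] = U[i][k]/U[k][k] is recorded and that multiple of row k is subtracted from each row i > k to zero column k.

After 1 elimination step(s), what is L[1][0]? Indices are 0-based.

k=0: U[0][0]=4
  eliminate (1,0): mult=3, new row 1: (0, 2, -1, -2); set L[1][0]=3
  eliminate (2,0): mult=-4, new row 2: (0, 6, -7, -7); set L[2][0]=-4
  eliminate (3,0): mult=1, new row 3: (0, 4, 6, -5); set L[3][0]=1

L[1][0] = 3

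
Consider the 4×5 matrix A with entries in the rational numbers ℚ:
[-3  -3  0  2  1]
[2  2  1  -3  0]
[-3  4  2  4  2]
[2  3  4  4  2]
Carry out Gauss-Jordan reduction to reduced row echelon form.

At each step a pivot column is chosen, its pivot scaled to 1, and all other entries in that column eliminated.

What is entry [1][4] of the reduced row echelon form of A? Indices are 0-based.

pivot(0,0)=-3: scale R0 → (1, 1, 0, -2/3, -1/3)
  clear (1,0): R1 −= (2)R0 → (0, 0, 1, -5/3, 2/3)
  clear (2,0): R2 −= (-3)R0 → (0, 7, 2, 2, 1)
  clear (3,0): R3 −= (2)R0 → (0, 1, 4, 16/3, 8/3)
pivot(1,1): swap R1↔R2
pivot(1,1)=7: scale R1 → (0, 1, 2/7, 2/7, 1/7)
  clear (0,1): R0 −= (1)R1 → (1, 0, -2/7, -20/21, -10/21)
  clear (3,1): R3 −= (1)R1 → (0, 0, 26/7, 106/21, 53/21)
pivot(2,2)=1: scale R2 → (0, 0, 1, -5/3, 2/3)
  clear (0,2): R0 −= (-2/7)R2 → (1, 0, 0, -10/7, -2/7)
  clear (1,2): R1 −= (2/7)R2 → (0, 1, 0, 16/21, -1/21)
  clear (3,2): R3 −= (26/7)R2 → (0, 0, 0, 236/21, 1/21)
pivot(3,3)=236/21: scale R3 → (0, 0, 0, 1, 1/236)
  clear (0,3): R0 −= (-10/7)R3 → (1, 0, 0, 0, -33/118)
  clear (1,3): R1 −= (16/21)R3 → (0, 1, 0, 0, -3/59)
  clear (2,3): R2 −= (-5/3)R3 → (0, 0, 1, 0, 159/236)

M[1][4] = -3/59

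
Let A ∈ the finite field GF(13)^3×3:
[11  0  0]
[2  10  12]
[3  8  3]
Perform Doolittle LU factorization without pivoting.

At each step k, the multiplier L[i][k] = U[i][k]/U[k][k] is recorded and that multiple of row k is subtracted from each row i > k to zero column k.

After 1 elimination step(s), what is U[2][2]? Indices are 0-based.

[col 0] pivot 11
  R1 -= 12*R0 → (0, 10, 12)  (L[1][0] := 12)
  R2 -= 5*R0 → (0, 8, 3)  (L[2][0] := 5)

U[2][2] = 3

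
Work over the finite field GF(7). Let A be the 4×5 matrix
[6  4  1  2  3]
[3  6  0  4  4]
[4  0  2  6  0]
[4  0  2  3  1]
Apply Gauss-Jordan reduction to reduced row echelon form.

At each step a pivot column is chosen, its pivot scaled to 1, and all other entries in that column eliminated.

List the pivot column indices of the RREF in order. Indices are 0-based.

[1] R0 /= 6  ⇒  (1, 3, 6, 5, 4)
     R1 -= 3·R0  ⇒  (0, 4, 3, 3, 6)
     R2 -= 4·R0  ⇒  (0, 2, 6, 0, 5)
     R3 -= 4·R0  ⇒  (0, 2, 6, 4, 6)
[2] R1 /= 4  ⇒  (0, 1, 6, 6, 5)
     R0 -= 3·R1  ⇒  (1, 0, 2, 1, 3)
     R2 -= 2·R1  ⇒  (0, 0, 1, 2, 2)
     R3 -= 2·R1  ⇒  (0, 0, 1, 6, 3)
[3] R2 /= 1  ⇒  (0, 0, 1, 2, 2)
     R0 -= 2·R2  ⇒  (1, 0, 0, 4, 6)
     R1 -= 6·R2  ⇒  (0, 1, 0, 1, 0)
     R3 -= 1·R2  ⇒  (0, 0, 0, 4, 1)
[4] R3 /= 4  ⇒  (0, 0, 0, 1, 2)
     R0 -= 4·R3  ⇒  (1, 0, 0, 0, 5)
     R1 -= 1·R3  ⇒  (0, 1, 0, 0, 5)
     R2 -= 2·R3  ⇒  (0, 0, 1, 0, 5)

pivot columns: 0, 1, 2, 3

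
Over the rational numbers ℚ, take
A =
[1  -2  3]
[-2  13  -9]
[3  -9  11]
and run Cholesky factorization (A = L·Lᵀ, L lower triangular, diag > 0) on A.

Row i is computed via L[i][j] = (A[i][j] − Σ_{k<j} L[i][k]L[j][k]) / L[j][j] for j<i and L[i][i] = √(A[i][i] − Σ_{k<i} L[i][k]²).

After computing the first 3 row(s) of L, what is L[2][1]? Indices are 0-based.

L[2][1] = -1

Step 1: L[0][0] = √(1) = 1.
  L[1][0] = (-2) / L[0][0] = -2.
Step 2: L[1][1] = √(9) = 3.
  L[2][0] = (3) / L[0][0] = 3.
  L[2][1] = (-3) / L[1][1] = -1.
Step 3: L[2][2] = √(1) = 1.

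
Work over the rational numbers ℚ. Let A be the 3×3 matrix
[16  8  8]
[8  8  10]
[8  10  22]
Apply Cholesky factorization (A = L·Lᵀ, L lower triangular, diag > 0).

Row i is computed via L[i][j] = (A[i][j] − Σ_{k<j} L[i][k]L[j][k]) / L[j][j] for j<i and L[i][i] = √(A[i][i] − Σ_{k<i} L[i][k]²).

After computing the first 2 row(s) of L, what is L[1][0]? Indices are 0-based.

L[1][0] = 2

Step 1: L[0][0] = √(16) = 4.
  L[1][0] = (8) / L[0][0] = 2.
Step 2: L[1][1] = √(4) = 2.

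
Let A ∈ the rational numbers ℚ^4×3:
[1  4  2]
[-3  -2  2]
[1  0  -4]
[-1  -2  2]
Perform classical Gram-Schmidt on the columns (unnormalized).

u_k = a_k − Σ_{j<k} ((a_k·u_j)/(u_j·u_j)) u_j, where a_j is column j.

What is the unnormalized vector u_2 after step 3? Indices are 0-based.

Step 1: u_0 = a_0 = (1, -3, 1, -1).
Step 2: u_1 = a_1 − (1)·u_0 = (3, 1, -1, -1).
Step 3: u_2 = a_2 − (-5/6)·u_0 − (5/6)·u_1 = (1/3, -4/3, -7/3, 2).

u_2 = (1/3, -4/3, -7/3, 2)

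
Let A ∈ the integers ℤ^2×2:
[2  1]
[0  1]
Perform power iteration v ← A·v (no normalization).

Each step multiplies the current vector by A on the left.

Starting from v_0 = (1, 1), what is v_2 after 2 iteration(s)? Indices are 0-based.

v_2 = (7, 1)

v_0 = (1, 1).
v_1 = A·v_0 = (3, 1).
v_2 = A·v_1 = (7, 1).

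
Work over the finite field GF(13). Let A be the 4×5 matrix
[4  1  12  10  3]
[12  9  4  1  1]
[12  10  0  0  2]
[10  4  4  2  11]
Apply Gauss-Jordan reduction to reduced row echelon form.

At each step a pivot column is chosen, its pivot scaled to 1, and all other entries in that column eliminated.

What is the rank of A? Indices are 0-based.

rank = 4

[1] R0 /= 4  ⇒  (1, 10, 3, 9, 4)
     R1 -= 12·R0  ⇒  (0, 6, 7, 10, 5)
     R2 -= 12·R0  ⇒  (0, 7, 3, 9, 6)
     R3 -= 10·R0  ⇒  (0, 8, 0, 3, 10)
[2] R1 /= 6  ⇒  (0, 1, 12, 6, 3)
     R0 -= 10·R1  ⇒  (1, 0, 0, 1, 0)
     R2 -= 7·R1  ⇒  (0, 0, 10, 6, 11)
     R3 -= 8·R1  ⇒  (0, 0, 8, 7, 12)
[3] R2 /= 10  ⇒  (0, 0, 1, 11, 5)
     R1 -= 12·R2  ⇒  (0, 1, 0, 4, 8)
     R3 -= 8·R2  ⇒  (0, 0, 0, 10, 11)
[4] R3 /= 10  ⇒  (0, 0, 0, 1, 5)
     R0 -= 1·R3  ⇒  (1, 0, 0, 0, 8)
     R1 -= 4·R3  ⇒  (0, 1, 0, 0, 1)
     R2 -= 11·R3  ⇒  (0, 0, 1, 0, 2)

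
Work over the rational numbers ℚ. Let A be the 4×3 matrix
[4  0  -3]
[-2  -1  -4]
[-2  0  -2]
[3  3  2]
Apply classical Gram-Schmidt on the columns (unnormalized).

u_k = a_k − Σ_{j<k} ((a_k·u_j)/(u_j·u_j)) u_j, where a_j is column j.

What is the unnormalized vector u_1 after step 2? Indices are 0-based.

u_1 = (-4/3, -1/3, 2/3, 2)

Step 1: u_0 = a_0 = (4, -2, -2, 3).
Step 2: u_1 = a_1 − (1/3)·u_0 = (-4/3, -1/3, 2/3, 2).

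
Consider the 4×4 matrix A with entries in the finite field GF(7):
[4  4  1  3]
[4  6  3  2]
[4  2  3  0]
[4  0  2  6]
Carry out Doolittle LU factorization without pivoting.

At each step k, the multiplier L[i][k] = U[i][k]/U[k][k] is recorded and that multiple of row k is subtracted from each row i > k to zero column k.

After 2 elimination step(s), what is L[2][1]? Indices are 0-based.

k=0: U[0][0]=4
  eliminate (1,0): mult=1, new row 1: (0, 2, 2, 6); set L[1][0]=1
  eliminate (2,0): mult=1, new row 2: (0, 5, 2, 4); set L[2][0]=1
  eliminate (3,0): mult=1, new row 3: (0, 3, 1, 3); set L[3][0]=1
k=1: U[1][1]=2
  eliminate (2,1): mult=6, new row 2: (0, 0, 4, 3); set L[2][1]=6
  eliminate (3,1): mult=5, new row 3: (0, 0, 5, 1); set L[3][1]=5

L[2][1] = 6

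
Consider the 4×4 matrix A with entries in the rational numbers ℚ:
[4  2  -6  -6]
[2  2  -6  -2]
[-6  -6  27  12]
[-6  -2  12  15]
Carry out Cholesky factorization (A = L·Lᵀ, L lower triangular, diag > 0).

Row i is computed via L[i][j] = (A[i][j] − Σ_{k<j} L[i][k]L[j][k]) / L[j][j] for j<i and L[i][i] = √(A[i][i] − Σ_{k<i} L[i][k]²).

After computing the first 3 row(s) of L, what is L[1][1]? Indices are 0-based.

Step 1: L[0][0] = √(4) = 2.
  L[1][0] = (2) / L[0][0] = 1.
Step 2: L[1][1] = √(1) = 1.
  L[2][0] = (-6) / L[0][0] = -3.
  L[2][1] = (-3) / L[1][1] = -3.
Step 3: L[2][2] = √(9) = 3.

L[1][1] = 1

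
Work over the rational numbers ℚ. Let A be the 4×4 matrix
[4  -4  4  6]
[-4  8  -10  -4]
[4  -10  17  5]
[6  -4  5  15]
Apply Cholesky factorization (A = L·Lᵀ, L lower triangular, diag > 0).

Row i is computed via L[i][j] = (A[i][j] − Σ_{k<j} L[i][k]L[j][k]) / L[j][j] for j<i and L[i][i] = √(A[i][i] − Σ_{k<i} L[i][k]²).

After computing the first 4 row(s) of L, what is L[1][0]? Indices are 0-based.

L[1][0] = -2

Step 1: L[0][0] = √(4) = 2.
  L[1][0] = (-4) / L[0][0] = -2.
Step 2: L[1][1] = √(4) = 2.
  L[2][0] = (4) / L[0][0] = 2.
  L[2][1] = (-6) / L[1][1] = -3.
Step 3: L[2][2] = √(4) = 2.
  L[3][0] = (6) / L[0][0] = 3.
  L[3][1] = (2) / L[1][1] = 1.
  L[3][2] = (2) / L[2][2] = 1.
Step 4: L[3][3] = √(4) = 2.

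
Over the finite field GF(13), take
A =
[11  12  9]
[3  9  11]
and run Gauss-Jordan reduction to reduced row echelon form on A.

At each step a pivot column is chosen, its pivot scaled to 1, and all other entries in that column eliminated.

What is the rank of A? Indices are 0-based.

pivot(0,0)=11: scale R0 → (1, 7, 2)
  clear (1,0): R1 −= (3)R0 → (0, 1, 5)
pivot(1,1)=1: scale R1 → (0, 1, 5)
  clear (0,1): R0 −= (7)R1 → (1, 0, 6)

rank = 2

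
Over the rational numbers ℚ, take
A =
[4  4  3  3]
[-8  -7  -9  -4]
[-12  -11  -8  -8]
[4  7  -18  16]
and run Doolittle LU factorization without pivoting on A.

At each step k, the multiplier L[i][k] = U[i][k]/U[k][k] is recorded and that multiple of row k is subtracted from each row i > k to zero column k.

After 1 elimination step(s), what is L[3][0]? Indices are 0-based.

[col 0] pivot 4
  R1 -= -2*R0 → (0, 1, -3, 2)  (L[1][0] := -2)
  R2 -= -3*R0 → (0, 1, 1, 1)  (L[2][0] := -3)
  R3 -= 1*R0 → (0, 3, -21, 13)  (L[3][0] := 1)

L[3][0] = 1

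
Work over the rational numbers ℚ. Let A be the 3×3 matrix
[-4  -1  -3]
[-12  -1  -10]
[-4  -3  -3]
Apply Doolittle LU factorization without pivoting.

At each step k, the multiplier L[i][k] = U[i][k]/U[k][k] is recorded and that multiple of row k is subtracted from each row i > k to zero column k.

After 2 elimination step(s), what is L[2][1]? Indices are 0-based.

k=0: U[0][0]=-4
  eliminate (1,0): mult=3, new row 1: (0, 2, -1); set L[1][0]=3
  eliminate (2,0): mult=1, new row 2: (0, -2, 0); set L[2][0]=1
k=1: U[1][1]=2
  eliminate (2,1): mult=-1, new row 2: (0, 0, -1); set L[2][1]=-1

L[2][1] = -1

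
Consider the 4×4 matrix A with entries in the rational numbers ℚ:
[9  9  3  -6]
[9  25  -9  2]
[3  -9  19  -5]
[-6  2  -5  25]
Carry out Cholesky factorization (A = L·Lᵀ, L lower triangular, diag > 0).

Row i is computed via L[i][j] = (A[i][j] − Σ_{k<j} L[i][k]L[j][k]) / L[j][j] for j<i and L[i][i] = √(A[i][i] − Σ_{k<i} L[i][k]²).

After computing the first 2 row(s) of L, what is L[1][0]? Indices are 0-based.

Step 1: L[0][0] = √(9) = 3.
  L[1][0] = (9) / L[0][0] = 3.
Step 2: L[1][1] = √(16) = 4.

L[1][0] = 3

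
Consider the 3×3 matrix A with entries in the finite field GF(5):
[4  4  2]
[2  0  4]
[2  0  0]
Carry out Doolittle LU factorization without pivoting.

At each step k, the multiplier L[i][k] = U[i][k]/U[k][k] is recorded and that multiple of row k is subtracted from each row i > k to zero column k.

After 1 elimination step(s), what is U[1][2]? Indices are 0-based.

[col 0] pivot 4
  R1 -= 3*R0 → (0, 3, 3)  (L[1][0] := 3)
  R2 -= 3*R0 → (0, 3, 4)  (L[2][0] := 3)

U[1][2] = 3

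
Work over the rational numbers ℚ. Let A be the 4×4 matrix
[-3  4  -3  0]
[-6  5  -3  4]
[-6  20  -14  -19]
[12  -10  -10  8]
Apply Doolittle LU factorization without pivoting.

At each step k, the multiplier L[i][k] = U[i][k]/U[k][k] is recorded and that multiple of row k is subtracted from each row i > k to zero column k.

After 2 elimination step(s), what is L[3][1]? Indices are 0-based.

L[3][1] = -2

k=0: U[0][0]=-3
  eliminate (1,0): mult=2, new row 1: (0, -3, 3, 4); set L[1][0]=2
  eliminate (2,0): mult=2, new row 2: (0, 12, -8, -19); set L[2][0]=2
  eliminate (3,0): mult=-4, new row 3: (0, 6, -22, 8); set L[3][0]=-4
k=1: U[1][1]=-3
  eliminate (2,1): mult=-4, new row 2: (0, 0, 4, -3); set L[2][1]=-4
  eliminate (3,1): mult=-2, new row 3: (0, 0, -16, 16); set L[3][1]=-2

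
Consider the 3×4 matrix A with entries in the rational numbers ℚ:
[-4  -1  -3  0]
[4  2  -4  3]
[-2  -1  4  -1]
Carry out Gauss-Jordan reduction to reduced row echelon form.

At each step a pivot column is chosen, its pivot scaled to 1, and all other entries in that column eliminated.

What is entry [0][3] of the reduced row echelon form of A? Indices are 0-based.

M[0][3] = -11/8

[1] R0 /= -4  ⇒  (1, 1/4, 3/4, 0)
     R1 -= 4·R0  ⇒  (0, 1, -7, 3)
     R2 -= -2·R0  ⇒  (0, -1/2, 11/2, -1)
[2] R1 /= 1  ⇒  (0, 1, -7, 3)
     R0 -= 1/4·R1  ⇒  (1, 0, 5/2, -3/4)
     R2 -= -1/2·R1  ⇒  (0, 0, 2, 1/2)
[3] R2 /= 2  ⇒  (0, 0, 1, 1/4)
     R0 -= 5/2·R2  ⇒  (1, 0, 0, -11/8)
     R1 -= -7·R2  ⇒  (0, 1, 0, 19/4)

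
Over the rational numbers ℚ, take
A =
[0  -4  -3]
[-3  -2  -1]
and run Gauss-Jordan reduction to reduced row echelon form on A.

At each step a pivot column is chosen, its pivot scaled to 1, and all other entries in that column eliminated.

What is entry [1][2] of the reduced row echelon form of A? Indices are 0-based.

step 1: exchange rows 0,1
step 1: normalize row 0 (÷-3) = (1, 2/3, 1/3)
step 2: normalize row 1 (÷-4) = (0, 1, 3/4)
  row 0: subtract 2/3×row1 = (1, 0, -1/6)

M[1][2] = 3/4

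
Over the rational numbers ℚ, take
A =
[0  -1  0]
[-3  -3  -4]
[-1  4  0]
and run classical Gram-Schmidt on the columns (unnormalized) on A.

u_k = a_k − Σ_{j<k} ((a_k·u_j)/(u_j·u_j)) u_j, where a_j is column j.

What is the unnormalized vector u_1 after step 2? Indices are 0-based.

u_1 = (-1, -3/2, 9/2)

Step 1: u_0 = a_0 = (0, -3, -1).
Step 2: u_1 = a_1 − (1/2)·u_0 = (-1, -3/2, 9/2).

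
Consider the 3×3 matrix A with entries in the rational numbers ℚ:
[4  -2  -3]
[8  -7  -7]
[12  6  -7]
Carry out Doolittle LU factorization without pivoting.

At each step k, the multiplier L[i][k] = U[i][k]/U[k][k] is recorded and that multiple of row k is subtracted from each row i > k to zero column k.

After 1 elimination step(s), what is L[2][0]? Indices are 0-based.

[col 0] pivot 4
  R1 -= 2*R0 → (0, -3, -1)  (L[1][0] := 2)
  R2 -= 3*R0 → (0, 12, 2)  (L[2][0] := 3)

L[2][0] = 3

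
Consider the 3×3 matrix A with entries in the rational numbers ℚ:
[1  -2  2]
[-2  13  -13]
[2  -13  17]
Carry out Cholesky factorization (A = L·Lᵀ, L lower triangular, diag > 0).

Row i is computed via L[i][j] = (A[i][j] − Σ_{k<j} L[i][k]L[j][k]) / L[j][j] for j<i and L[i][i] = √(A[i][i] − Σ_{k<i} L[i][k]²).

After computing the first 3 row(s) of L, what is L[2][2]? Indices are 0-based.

Step 1: L[0][0] = √(1) = 1.
  L[1][0] = (-2) / L[0][0] = -2.
Step 2: L[1][1] = √(9) = 3.
  L[2][0] = (2) / L[0][0] = 2.
  L[2][1] = (-9) / L[1][1] = -3.
Step 3: L[2][2] = √(4) = 2.

L[2][2] = 2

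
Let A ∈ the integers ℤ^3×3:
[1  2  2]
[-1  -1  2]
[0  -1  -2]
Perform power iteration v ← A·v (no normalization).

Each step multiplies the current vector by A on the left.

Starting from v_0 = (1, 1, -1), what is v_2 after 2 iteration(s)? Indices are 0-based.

v_0 = (1, 1, -1).
v_1 = A·v_0 = (1, -4, 1).
v_2 = A·v_1 = (-5, 5, 2).

v_2 = (-5, 5, 2)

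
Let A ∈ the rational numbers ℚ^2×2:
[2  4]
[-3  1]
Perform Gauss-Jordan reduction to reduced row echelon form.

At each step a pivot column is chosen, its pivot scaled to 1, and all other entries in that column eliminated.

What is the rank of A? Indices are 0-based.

rank = 2

[1] R0 /= 2  ⇒  (1, 2)
     R1 -= -3·R0  ⇒  (0, 7)
[2] R1 /= 7  ⇒  (0, 1)
     R0 -= 2·R1  ⇒  (1, 0)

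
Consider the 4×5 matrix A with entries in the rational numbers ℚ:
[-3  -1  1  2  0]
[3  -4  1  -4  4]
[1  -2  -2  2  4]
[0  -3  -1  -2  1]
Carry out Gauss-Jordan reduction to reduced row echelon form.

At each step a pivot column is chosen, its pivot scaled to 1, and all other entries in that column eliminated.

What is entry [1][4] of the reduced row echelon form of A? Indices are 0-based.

M[1][4] = -1

step 1: normalize row 0 (÷-3) = (1, 1/3, -1/3, -2/3, 0)
  row 1: subtract 3×row0 = (0, -5, 2, -2, 4)
  row 2: subtract 1×row0 = (0, -7/3, -5/3, 8/3, 4)
step 2: normalize row 1 (÷-5) = (0, 1, -2/5, 2/5, -4/5)
  row 0: subtract 1/3×row1 = (1, 0, -1/5, -4/5, 4/15)
  row 2: subtract -7/3×row1 = (0, 0, -13/5, 18/5, 32/15)
  row 3: subtract -3×row1 = (0, 0, -11/5, -4/5, -7/5)
step 3: normalize row 2 (÷-13/5) = (0, 0, 1, -18/13, -32/39)
  row 0: subtract -1/5×row2 = (1, 0, 0, -14/13, 4/39)
  row 1: subtract -2/5×row2 = (0, 1, 0, -2/13, -44/39)
  row 3: subtract -11/5×row2 = (0, 0, 0, -50/13, -125/39)
step 4: normalize row 3 (÷-50/13) = (0, 0, 0, 1, 5/6)
  row 0: subtract -14/13×row3 = (1, 0, 0, 0, 1)
  row 1: subtract -2/13×row3 = (0, 1, 0, 0, -1)
  row 2: subtract -18/13×row3 = (0, 0, 1, 0, 1/3)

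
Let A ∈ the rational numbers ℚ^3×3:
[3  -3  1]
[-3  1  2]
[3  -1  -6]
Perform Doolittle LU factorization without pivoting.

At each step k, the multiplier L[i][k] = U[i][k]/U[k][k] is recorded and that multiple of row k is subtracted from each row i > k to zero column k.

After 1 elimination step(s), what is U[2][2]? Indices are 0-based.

U[2][2] = -7

Step 1: pivot at (0,0) is 3.
  row1 ← row1 − (-1)·row0  ⇒  L[1][0]=-1, U row1=(0, -2, 3)
  row2 ← row2 − (1)·row0  ⇒  L[2][0]=1, U row2=(0, 2, -7)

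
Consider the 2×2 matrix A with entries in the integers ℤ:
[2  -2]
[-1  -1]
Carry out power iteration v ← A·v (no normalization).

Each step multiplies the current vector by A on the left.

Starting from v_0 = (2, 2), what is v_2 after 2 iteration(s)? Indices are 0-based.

v_0 = (2, 2).
v_1 = A·v_0 = (0, -4).
v_2 = A·v_1 = (8, 4).

v_2 = (8, 4)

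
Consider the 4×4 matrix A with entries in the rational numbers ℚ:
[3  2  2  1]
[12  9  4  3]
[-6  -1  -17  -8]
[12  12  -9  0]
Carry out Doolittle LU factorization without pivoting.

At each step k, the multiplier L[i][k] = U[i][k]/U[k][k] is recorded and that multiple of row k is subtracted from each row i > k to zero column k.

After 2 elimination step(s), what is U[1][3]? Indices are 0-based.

U[1][3] = -1

Step 1: pivot at (0,0) is 3.
  row1 ← row1 − (4)·row0  ⇒  L[1][0]=4, U row1=(0, 1, -4, -1)
  row2 ← row2 − (-2)·row0  ⇒  L[2][0]=-2, U row2=(0, 3, -13, -6)
  row3 ← row3 − (4)·row0  ⇒  L[3][0]=4, U row3=(0, 4, -17, -4)
Step 2: pivot at (1,1) is 1.
  row2 ← row2 − (3)·row1  ⇒  L[2][1]=3, U row2=(0, 0, -1, -3)
  row3 ← row3 − (4)·row1  ⇒  L[3][1]=4, U row3=(0, 0, -1, 0)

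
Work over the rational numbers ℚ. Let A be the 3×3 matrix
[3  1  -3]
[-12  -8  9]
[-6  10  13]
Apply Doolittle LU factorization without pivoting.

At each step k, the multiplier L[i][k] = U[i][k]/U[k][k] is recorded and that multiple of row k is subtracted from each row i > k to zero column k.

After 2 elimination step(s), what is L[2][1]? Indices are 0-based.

L[2][1] = -3

Step 1: pivot at (0,0) is 3.
  row1 ← row1 − (-4)·row0  ⇒  L[1][0]=-4, U row1=(0, -4, -3)
  row2 ← row2 − (-2)·row0  ⇒  L[2][0]=-2, U row2=(0, 12, 7)
Step 2: pivot at (1,1) is -4.
  row2 ← row2 − (-3)·row1  ⇒  L[2][1]=-3, U row2=(0, 0, -2)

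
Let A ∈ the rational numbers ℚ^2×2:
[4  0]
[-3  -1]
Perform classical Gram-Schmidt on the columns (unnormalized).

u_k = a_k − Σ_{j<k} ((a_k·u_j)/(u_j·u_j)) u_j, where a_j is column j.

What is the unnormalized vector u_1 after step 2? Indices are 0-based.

Step 1: u_0 = a_0 = (4, -3).
Step 2: u_1 = a_1 − (3/25)·u_0 = (-12/25, -16/25).

u_1 = (-12/25, -16/25)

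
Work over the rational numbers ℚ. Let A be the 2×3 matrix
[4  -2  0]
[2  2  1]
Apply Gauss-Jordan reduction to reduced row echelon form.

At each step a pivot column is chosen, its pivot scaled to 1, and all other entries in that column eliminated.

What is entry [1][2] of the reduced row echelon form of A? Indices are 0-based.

pivot(0,0)=4: scale R0 → (1, -1/2, 0)
  clear (1,0): R1 −= (2)R0 → (0, 3, 1)
pivot(1,1)=3: scale R1 → (0, 1, 1/3)
  clear (0,1): R0 −= (-1/2)R1 → (1, 0, 1/6)

M[1][2] = 1/3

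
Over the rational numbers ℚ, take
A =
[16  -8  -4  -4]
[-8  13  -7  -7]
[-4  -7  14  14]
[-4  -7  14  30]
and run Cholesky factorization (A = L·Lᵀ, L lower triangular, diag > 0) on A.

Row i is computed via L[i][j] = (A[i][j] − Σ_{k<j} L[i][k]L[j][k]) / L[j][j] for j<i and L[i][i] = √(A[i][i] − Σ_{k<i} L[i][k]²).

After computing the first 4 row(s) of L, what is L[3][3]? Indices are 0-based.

L[3][3] = 4

Step 1: L[0][0] = √(16) = 4.
  L[1][0] = (-8) / L[0][0] = -2.
Step 2: L[1][1] = √(9) = 3.
  L[2][0] = (-4) / L[0][0] = -1.
  L[2][1] = (-9) / L[1][1] = -3.
Step 3: L[2][2] = √(4) = 2.
  L[3][0] = (-4) / L[0][0] = -1.
  L[3][1] = (-9) / L[1][1] = -3.
  L[3][2] = (4) / L[2][2] = 2.
Step 4: L[3][3] = √(16) = 4.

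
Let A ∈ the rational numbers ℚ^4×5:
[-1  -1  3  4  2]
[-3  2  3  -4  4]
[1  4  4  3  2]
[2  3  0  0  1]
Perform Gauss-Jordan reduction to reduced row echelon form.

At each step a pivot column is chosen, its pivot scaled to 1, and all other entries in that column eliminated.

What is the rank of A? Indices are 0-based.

pivot(0,0)=-1: scale R0 → (1, 1, -3, -4, -2)
  clear (1,0): R1 −= (-3)R0 → (0, 5, -6, -16, -2)
  clear (2,0): R2 −= (1)R0 → (0, 3, 7, 7, 4)
  clear (3,0): R3 −= (2)R0 → (0, 1, 6, 8, 5)
pivot(1,1)=5: scale R1 → (0, 1, -6/5, -16/5, -2/5)
  clear (0,1): R0 −= (1)R1 → (1, 0, -9/5, -4/5, -8/5)
  clear (2,1): R2 −= (3)R1 → (0, 0, 53/5, 83/5, 26/5)
  clear (3,1): R3 −= (1)R1 → (0, 0, 36/5, 56/5, 27/5)
pivot(2,2)=53/5: scale R2 → (0, 0, 1, 83/53, 26/53)
  clear (0,2): R0 −= (-9/5)R2 → (1, 0, 0, 107/53, -38/53)
  clear (1,2): R1 −= (-6/5)R2 → (0, 1, 0, -70/53, 10/53)
  clear (3,2): R3 −= (36/5)R2 → (0, 0, 0, -4/53, 99/53)
pivot(3,3)=-4/53: scale R3 → (0, 0, 0, 1, -99/4)
  clear (0,3): R0 −= (107/53)R3 → (1, 0, 0, 0, 197/4)
  clear (1,3): R1 −= (-70/53)R3 → (0, 1, 0, 0, -65/2)
  clear (2,3): R2 −= (83/53)R3 → (0, 0, 1, 0, 157/4)

rank = 4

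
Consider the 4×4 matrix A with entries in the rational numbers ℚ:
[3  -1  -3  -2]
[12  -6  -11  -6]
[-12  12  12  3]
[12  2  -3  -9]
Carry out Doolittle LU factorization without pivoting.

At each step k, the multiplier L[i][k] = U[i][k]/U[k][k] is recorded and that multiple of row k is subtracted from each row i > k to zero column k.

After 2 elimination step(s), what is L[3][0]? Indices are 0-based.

Step 1: pivot at (0,0) is 3.
  row1 ← row1 − (4)·row0  ⇒  L[1][0]=4, U row1=(0, -2, 1, 2)
  row2 ← row2 − (-4)·row0  ⇒  L[2][0]=-4, U row2=(0, 8, 0, -5)
  row3 ← row3 − (4)·row0  ⇒  L[3][0]=4, U row3=(0, 6, 9, -1)
Step 2: pivot at (1,1) is -2.
  row2 ← row2 − (-4)·row1  ⇒  L[2][1]=-4, U row2=(0, 0, 4, 3)
  row3 ← row3 − (-3)·row1  ⇒  L[3][1]=-3, U row3=(0, 0, 12, 5)

L[3][0] = 4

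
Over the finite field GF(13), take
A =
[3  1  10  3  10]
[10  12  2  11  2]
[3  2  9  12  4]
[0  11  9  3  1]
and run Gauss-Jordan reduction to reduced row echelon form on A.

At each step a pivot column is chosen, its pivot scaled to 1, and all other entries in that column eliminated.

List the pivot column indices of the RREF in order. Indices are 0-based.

pivot columns: 0, 1, 2, 3

pivot(0,0)=3: scale R0 → (1, 9, 12, 1, 12)
  clear (1,0): R1 −= (10)R0 → (0, 0, 12, 1, 12)
  clear (2,0): R2 −= (3)R0 → (0, 1, 12, 9, 7)
pivot(1,1): swap R1↔R2
pivot(1,1)=1: scale R1 → (0, 1, 12, 9, 7)
  clear (0,1): R0 −= (9)R1 → (1, 0, 8, 11, 1)
  clear (3,1): R3 −= (11)R1 → (0, 0, 7, 8, 2)
pivot(2,2)=12: scale R2 → (0, 0, 1, 12, 1)
  clear (0,2): R0 −= (8)R2 → (1, 0, 0, 6, 6)
  clear (1,2): R1 −= (12)R2 → (0, 1, 0, 8, 8)
  clear (3,2): R3 −= (7)R2 → (0, 0, 0, 2, 8)
pivot(3,3)=2: scale R3 → (0, 0, 0, 1, 4)
  clear (0,3): R0 −= (6)R3 → (1, 0, 0, 0, 8)
  clear (1,3): R1 −= (8)R3 → (0, 1, 0, 0, 2)
  clear (2,3): R2 −= (12)R3 → (0, 0, 1, 0, 5)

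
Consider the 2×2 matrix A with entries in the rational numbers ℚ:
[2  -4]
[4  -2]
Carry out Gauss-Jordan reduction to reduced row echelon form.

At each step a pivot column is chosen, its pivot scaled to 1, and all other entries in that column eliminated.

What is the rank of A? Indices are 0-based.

rank = 2

step 1: normalize row 0 (÷2) = (1, -2)
  row 1: subtract 4×row0 = (0, 6)
step 2: normalize row 1 (÷6) = (0, 1)
  row 0: subtract -2×row1 = (1, 0)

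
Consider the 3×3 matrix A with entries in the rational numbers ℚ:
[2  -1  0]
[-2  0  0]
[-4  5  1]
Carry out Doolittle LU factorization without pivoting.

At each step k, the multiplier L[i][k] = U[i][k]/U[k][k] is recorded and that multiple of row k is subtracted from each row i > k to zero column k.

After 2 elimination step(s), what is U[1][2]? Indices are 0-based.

U[1][2] = 0

[col 0] pivot 2
  R1 -= -1*R0 → (0, -1, 0)  (L[1][0] := -1)
  R2 -= -2*R0 → (0, 3, 1)  (L[2][0] := -2)
[col 1] pivot -1
  R2 -= -3*R1 → (0, 0, 1)  (L[2][1] := -3)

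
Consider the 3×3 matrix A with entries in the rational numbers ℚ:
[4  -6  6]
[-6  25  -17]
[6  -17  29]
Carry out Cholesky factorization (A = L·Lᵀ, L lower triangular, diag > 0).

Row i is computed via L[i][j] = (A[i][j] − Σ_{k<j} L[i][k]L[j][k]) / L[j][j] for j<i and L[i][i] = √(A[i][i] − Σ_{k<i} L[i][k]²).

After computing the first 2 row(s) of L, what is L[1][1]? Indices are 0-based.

Step 1: L[0][0] = √(4) = 2.
  L[1][0] = (-6) / L[0][0] = -3.
Step 2: L[1][1] = √(16) = 4.

L[1][1] = 4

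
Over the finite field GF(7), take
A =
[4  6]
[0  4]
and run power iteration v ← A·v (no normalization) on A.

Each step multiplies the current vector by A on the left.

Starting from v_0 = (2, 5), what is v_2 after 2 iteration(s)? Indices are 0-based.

v_0 = (2, 5).
v_1 = A·v_0 = (3, 6).
v_2 = A·v_1 = (6, 3).

v_2 = (6, 3)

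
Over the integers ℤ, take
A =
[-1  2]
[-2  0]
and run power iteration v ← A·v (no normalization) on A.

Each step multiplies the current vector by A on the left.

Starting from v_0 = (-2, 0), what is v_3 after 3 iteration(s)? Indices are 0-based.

v_3 = (-14, -12)

v_0 = (-2, 0).
v_1 = A·v_0 = (2, 4).
v_2 = A·v_1 = (6, -4).
v_3 = A·v_2 = (-14, -12).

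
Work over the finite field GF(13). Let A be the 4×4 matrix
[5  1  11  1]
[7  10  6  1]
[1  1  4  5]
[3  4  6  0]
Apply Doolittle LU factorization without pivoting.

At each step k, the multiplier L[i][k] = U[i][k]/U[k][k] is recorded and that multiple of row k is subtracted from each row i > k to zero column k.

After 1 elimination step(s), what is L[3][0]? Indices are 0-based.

[col 0] pivot 5
  R1 -= 4*R0 → (0, 6, 1, 10)  (L[1][0] := 4)
  R2 -= 8*R0 → (0, 6, 7, 10)  (L[2][0] := 8)
  R3 -= 11*R0 → (0, 6, 2, 2)  (L[3][0] := 11)

L[3][0] = 11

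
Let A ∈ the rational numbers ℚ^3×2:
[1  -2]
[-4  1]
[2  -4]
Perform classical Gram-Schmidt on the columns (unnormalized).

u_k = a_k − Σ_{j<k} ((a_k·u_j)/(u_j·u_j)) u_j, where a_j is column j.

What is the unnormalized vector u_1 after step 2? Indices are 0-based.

Step 1: u_0 = a_0 = (1, -4, 2).
Step 2: u_1 = a_1 − (-2/3)·u_0 = (-4/3, -5/3, -8/3).

u_1 = (-4/3, -5/3, -8/3)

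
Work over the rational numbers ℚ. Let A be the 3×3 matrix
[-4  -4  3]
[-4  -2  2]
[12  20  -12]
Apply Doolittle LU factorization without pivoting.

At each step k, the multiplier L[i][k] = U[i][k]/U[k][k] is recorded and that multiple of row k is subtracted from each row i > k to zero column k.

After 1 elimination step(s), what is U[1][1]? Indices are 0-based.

k=0: U[0][0]=-4
  eliminate (1,0): mult=1, new row 1: (0, 2, -1); set L[1][0]=1
  eliminate (2,0): mult=-3, new row 2: (0, 8, -3); set L[2][0]=-3

U[1][1] = 2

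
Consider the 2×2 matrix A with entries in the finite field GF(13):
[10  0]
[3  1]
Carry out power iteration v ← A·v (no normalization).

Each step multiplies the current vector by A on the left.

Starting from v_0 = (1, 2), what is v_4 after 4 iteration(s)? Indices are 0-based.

v_0 = (1, 2).
v_1 = A·v_0 = (10, 5).
v_2 = A·v_1 = (9, 9).
v_3 = A·v_2 = (12, 10).
v_4 = A·v_3 = (3, 7).

v_4 = (3, 7)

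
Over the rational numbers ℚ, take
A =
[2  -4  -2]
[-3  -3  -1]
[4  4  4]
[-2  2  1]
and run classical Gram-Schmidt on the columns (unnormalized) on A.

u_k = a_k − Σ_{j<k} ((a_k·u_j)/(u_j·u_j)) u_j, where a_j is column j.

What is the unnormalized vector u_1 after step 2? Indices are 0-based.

Step 1: u_0 = a_0 = (2, -3, 4, -2).
Step 2: u_1 = a_1 − (13/33)·u_0 = (-158/33, -20/11, 80/33, 92/33).

u_1 = (-158/33, -20/11, 80/33, 92/33)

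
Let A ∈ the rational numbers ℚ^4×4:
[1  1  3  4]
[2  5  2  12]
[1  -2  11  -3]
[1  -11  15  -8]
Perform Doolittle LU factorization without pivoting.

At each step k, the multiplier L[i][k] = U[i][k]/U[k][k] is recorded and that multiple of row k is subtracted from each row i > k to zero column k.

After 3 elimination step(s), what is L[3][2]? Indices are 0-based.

L[3][2] = -1

Step 1: pivot at (0,0) is 1.
  row1 ← row1 − (2)·row0  ⇒  L[1][0]=2, U row1=(0, 3, -4, 4)
  row2 ← row2 − (1)·row0  ⇒  L[2][0]=1, U row2=(0, -3, 8, -7)
  row3 ← row3 − (1)·row0  ⇒  L[3][0]=1, U row3=(0, -12, 12, -12)
Step 2: pivot at (1,1) is 3.
  row2 ← row2 − (-1)·row1  ⇒  L[2][1]=-1, U row2=(0, 0, 4, -3)
  row3 ← row3 − (-4)·row1  ⇒  L[3][1]=-4, U row3=(0, 0, -4, 4)
Step 3: pivot at (2,2) is 4.
  row3 ← row3 − (-1)·row2  ⇒  L[3][2]=-1, U row3=(0, 0, 0, 1)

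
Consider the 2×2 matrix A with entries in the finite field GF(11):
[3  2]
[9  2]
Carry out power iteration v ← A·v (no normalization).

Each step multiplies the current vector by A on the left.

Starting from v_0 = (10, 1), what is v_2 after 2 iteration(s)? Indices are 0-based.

v_0 = (10, 1).
v_1 = A·v_0 = (10, 4).
v_2 = A·v_1 = (5, 10).

v_2 = (5, 10)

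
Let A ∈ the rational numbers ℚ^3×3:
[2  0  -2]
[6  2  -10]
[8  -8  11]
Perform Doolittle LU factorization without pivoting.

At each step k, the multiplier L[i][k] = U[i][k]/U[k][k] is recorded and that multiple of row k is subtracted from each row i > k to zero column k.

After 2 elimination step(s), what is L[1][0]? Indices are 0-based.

Step 1: pivot at (0,0) is 2.
  row1 ← row1 − (3)·row0  ⇒  L[1][0]=3, U row1=(0, 2, -4)
  row2 ← row2 − (4)·row0  ⇒  L[2][0]=4, U row2=(0, -8, 19)
Step 2: pivot at (1,1) is 2.
  row2 ← row2 − (-4)·row1  ⇒  L[2][1]=-4, U row2=(0, 0, 3)

L[1][0] = 3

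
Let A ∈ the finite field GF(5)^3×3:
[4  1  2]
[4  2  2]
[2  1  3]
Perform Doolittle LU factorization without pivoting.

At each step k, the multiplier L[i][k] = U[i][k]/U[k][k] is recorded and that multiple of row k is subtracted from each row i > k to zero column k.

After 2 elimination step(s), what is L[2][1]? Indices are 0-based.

Step 1: pivot at (0,0) is 4.
  row1 ← row1 − (1)·row0  ⇒  L[1][0]=1, U row1=(0, 1, 0)
  row2 ← row2 − (3)·row0  ⇒  L[2][0]=3, U row2=(0, 3, 2)
Step 2: pivot at (1,1) is 1.
  row2 ← row2 − (3)·row1  ⇒  L[2][1]=3, U row2=(0, 0, 2)

L[2][1] = 3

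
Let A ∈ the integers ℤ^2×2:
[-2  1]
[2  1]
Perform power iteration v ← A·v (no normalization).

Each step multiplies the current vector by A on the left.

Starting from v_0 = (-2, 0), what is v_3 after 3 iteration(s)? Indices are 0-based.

v_3 = (28, -20)

v_0 = (-2, 0).
v_1 = A·v_0 = (4, -4).
v_2 = A·v_1 = (-12, 4).
v_3 = A·v_2 = (28, -20).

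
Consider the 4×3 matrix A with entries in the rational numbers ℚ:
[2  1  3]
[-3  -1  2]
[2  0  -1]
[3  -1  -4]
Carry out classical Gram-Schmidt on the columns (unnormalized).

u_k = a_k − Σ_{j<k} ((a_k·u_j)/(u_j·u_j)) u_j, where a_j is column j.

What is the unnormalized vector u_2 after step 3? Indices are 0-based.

Step 1: u_0 = a_0 = (2, -3, 2, 3).
Step 2: u_1 = a_1 − (1/13)·u_0 = (11/13, -10/13, -2/13, -16/13).
Step 3: u_2 = a_2 − (-7/13)·u_0 − (79/37)·u_1 = (84/37, 75/37, 15/37, 9/37).

u_2 = (84/37, 75/37, 15/37, 9/37)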